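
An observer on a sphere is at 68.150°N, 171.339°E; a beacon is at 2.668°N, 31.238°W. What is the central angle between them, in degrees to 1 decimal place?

107.5°

In radians: φ₁ = 1.1894, φ₂ = 0.0466, Δλ = 157.423° = 2.7475 rad.
Haversine: a = sin²(Δφ/2) + cos φ₁ cos φ₂ sin²(Δλ/2) = 0.2925 + (0.3722)(0.9989)(0.9617) = 0.65004.
Central angle c = 2·arcsin(√a) = 1.87557 rad.
So the angular separation is 107.5°.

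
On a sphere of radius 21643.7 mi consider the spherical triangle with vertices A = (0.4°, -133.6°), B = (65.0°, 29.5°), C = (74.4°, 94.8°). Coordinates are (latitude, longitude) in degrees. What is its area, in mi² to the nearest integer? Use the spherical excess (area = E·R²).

Side lengths (central angles): a = 0.4017, b = 1.7435, c = 1.9802 rad; semiperimeter s = 2.0626.
By l'Huilier's theorem, tan(E/4) = √[tan(s/2) tan((s−a)/2) tan((s−b)/2) tan((s−c)/2)], giving spherical excess E = 0.4390 rad.
Area = E·R² = 0.4390 × (21643.7)² ≈ 205646797 mi².

205646797 mi²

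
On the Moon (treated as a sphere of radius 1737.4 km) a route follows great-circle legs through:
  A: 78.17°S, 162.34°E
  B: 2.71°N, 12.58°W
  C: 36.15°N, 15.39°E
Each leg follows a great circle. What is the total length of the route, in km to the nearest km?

Leg A→B: central angle 1.8237 rad, distance 3168.6 km.
Leg B→C: central angle 0.7374 rad, distance 1281.1 km.
Total: 3168.6 + 1281.1 ≈ 4450 km.

4450 km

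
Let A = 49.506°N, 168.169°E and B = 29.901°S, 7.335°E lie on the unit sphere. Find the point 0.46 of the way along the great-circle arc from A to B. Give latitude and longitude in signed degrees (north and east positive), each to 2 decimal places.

The central angle between A and B is δ = 2.7161 rad.
With f = 0.46, the slerp weights are sin((1−f)δ)/sin δ = 2.4094 and sin(fδ)/sin δ = 2.2985.
Weighted sum of the unit vectors: (2.4094)·(-0.6356,0.1331,0.7605) + (2.2985)·(0.8598,0.1107,-0.4985) = (0.4449, 0.5752, 0.6865).
Converting back: φ = atan2(z, √(x²+y²)) = 43.35°, λ = atan2(y, x) = 52.28°.

43.35°, 52.28°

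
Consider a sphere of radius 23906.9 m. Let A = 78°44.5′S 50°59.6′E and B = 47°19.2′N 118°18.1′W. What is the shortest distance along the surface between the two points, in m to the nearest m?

With latitudes φ₁ = -78.742°, φ₂ = 47.320° and longitude difference Δλ = -169.295°:
cos c = sin φ₁ sin φ₂ + cos φ₁ cos φ₂ cos Δλ = (-0.9808)(0.7352) + (0.1952)(0.6779)(-0.9826) = -0.85105,
so c = arccos(-0.85105) = 2.58878 rad.
Distance = R·c = 23906.9 × 2.5888 ≈ 61890 m.

61890 m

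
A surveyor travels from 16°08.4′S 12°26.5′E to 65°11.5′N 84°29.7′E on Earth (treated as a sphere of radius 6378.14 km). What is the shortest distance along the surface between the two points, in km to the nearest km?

With latitudes φ₁ = -16.140°, φ₂ = 65.192° and longitude difference Δλ = 72.053°:
cos c = sin φ₁ sin φ₂ + cos φ₁ cos φ₂ cos Δλ = (-0.2780)(0.9077) + (0.9606)(0.4196)(0.3081) = -0.12814,
so c = arccos(-0.12814) = 1.69929 rad.
Distance = R·c = 6378.14 × 1.6993 ≈ 10838 km.

10838 km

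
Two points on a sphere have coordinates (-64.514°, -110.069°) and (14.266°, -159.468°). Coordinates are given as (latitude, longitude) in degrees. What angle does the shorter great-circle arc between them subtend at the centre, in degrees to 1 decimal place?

In radians: φ₁ = -1.1260, φ₂ = 0.2490, Δλ = -49.399° = -0.8622 rad.
Haversine: a = sin²(Δφ/2) + cos φ₁ cos φ₂ sin²(Δλ/2) = 0.4027 + (0.4303)(0.9692)(0.1746) = 0.47553.
Central angle c = 2·arcsin(√a) = 1.52183 rad.
So the angular separation is 87.2°.

87.2°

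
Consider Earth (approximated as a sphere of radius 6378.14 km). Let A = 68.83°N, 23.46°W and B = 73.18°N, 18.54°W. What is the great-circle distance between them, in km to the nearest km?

516 km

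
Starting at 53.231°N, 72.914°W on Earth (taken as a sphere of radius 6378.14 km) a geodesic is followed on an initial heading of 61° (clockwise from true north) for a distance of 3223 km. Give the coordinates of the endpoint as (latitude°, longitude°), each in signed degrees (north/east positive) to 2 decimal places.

57.29°, -21.33°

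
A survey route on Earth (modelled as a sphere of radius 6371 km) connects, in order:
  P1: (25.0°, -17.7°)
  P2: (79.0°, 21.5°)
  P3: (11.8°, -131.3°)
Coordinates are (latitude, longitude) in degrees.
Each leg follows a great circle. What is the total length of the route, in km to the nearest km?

16093 km

Leg P1→P2: central angle 0.9898 rad, distance 6305.9 km.
Leg P2→P3: central angle 1.5362 rad, distance 9787.0 km.
Total: 6305.9 + 9787.0 ≈ 16093 km.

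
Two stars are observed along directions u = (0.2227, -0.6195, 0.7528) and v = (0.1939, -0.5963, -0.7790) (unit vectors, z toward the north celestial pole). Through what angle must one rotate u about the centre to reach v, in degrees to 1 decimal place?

100.0°

u·v = -0.1738; |u| = 1.0000, |v| = 1.0000.
cos θ = (u·v)/(|u||v|) = -0.1738, so θ = 100.0°.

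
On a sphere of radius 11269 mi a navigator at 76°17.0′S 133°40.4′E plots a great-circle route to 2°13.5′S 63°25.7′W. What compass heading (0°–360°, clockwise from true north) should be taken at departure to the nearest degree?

Δλ = 162.898° = 2.8431 rad.
y = sin Δλ · cos φ₂ = (0.2941)(0.9992) = 0.2938
x = cos φ₁ sin φ₂ − sin φ₁ cos φ₂ cos Δλ = (0.2371)(-0.0388) − (-0.9715)(0.9992)(-0.9558) = -0.9370
θ = atan2(y, x) = 162.59°, so the bearing is 163°.

163°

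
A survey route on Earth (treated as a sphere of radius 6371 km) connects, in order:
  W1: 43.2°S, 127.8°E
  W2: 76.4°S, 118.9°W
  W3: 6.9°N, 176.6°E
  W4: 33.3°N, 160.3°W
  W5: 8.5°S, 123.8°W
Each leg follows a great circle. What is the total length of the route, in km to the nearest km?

Leg W1→W2: central angle 0.9304 rad, distance 5927.3 km.
Leg W2→W3: central angle 1.5871 rad, distance 10111.2 km.
Leg W3→W4: central angle 0.5932 rad, distance 3779.0 km.
Leg W4→W5: central angle 0.9480 rad, distance 6039.5 km.
Total: 5927.3 + 10111.2 + 3779.0 + 6039.5 ≈ 25857 km.

25857 km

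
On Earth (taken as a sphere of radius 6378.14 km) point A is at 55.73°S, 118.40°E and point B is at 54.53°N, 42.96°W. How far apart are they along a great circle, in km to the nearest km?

In radians: φ₁ = -0.9727, φ₂ = 0.9517, Δλ = -161.360° = -2.8163 rad.
cos c = sin φ₁ sin φ₂ + cos φ₁ cos φ₂ cos Δλ = (-0.8264)(0.8144) + (0.5631)(0.5803)(-0.9475) = -0.98264,
so c = arccos(-0.98264) = 2.95500 rad.
Distance = R·c = 6378.14 × 2.9550 ≈ 18847 km.

18847 km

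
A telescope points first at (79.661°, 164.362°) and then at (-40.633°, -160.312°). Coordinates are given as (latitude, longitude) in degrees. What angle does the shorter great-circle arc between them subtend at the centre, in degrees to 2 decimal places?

121.97°

Let φ₁ = 1.3903 rad, φ₂ = -0.7092 rad, and Δλ = 0.6166 rad.
Haversine: a = sin²(Δφ/2) + cos φ₁ cos φ₂ sin²(Δλ/2) = 0.7522 + (0.1795)(0.7589)(0.0921) = 0.76476.
Central angle c = 2·arcsin(√a) = 2.12883 rad.
So the angular separation is 121.97°.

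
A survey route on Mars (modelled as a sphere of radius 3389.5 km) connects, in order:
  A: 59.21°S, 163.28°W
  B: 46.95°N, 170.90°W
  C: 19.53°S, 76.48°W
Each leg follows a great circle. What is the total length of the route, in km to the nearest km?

12626 km

Leg A→B: central angle 1.8561 rad, distance 6291.1 km.
Leg B→C: central angle 1.8691 rad, distance 6335.2 km.
Total: 6291.1 + 6335.2 ≈ 12626 km.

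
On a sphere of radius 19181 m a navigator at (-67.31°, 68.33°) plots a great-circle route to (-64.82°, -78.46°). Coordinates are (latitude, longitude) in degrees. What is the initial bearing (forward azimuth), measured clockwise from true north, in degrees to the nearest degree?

With φ₁ = -1.1748, φ₂ = -1.1313, Δλ = -2.5620 rad, the forward-azimuth formula gives
θ = atan2( sin Δλ cos φ₂ , cos φ₁ sin φ₂ − sin φ₁ cos φ₂ cos Δλ ) = atan2(-0.2330, -0.6775) = -161.02°.
Adding 360° brings this into [0°, 360°): 199°.

199°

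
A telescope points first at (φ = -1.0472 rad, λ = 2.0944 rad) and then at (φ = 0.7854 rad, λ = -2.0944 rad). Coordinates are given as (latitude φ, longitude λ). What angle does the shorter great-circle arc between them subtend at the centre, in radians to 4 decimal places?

With latitudes φ₁ = -60.000°, φ₂ = 45.000° and longitude difference Δλ = 119.999°:
cos c = sin φ₁ sin φ₂ + cos φ₁ cos φ₂ cos Δλ = (-0.8660)(0.7071) + (0.5000)(0.7071)(-0.5000) = -0.78915,
so c = arccos(-0.78915) = 2.48022 rad.
So the angular separation is 2.4802 rad.

2.4802 rad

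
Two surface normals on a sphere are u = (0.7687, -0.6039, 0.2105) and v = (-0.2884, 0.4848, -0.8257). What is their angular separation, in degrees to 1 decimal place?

u·v = -0.6883; |u| = 1.0000, |v| = 1.0000.
cos θ = (u·v)/(|u||v|) = -0.6883, so θ = 133.5°.

133.5°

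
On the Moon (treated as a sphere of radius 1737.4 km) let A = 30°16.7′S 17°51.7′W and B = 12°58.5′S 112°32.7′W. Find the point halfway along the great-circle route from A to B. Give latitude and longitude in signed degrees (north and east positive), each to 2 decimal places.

The central angle between A and B is δ = 1.5263 rad.
With f = 0.5, the slerp weights are sin((1−f)δ)/sin δ = 0.6919 and sin(fδ)/sin δ = 0.6919.
Weighted sum of the unit vectors: (0.6919)·(0.8220,-0.2649,-0.5042) + (0.6919)·(-0.3736,-0.9000,-0.2245) = (0.3102, -0.8060, -0.5042).
Converting back: φ = atan2(z, √(x²+y²)) = -30.28°, λ = atan2(y, x) = -68.95°.

-30.28°, -68.95°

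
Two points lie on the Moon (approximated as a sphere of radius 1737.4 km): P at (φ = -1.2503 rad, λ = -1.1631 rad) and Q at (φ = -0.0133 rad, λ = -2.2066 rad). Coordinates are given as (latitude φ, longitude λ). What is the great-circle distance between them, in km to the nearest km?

2430 km

In radians: φ₁ = -1.2503, φ₂ = -0.0133, Δλ = -59.788° = -1.0435 rad.
cos c = sin φ₁ sin φ₂ + cos φ₁ cos φ₂ cos Δλ = (-0.9491)(-0.0133) + (0.3150)(0.9999)(0.5032) = 0.17113,
so c = arccos(0.17113) = 1.39881 rad.
Distance = R·c = 1737.4 × 1.3988 ≈ 2430 km.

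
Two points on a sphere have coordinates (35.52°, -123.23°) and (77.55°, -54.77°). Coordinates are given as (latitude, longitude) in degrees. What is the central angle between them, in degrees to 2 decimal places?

50.82°

Let φ₁ = 0.6199 rad, φ₂ = 1.3535 rad, and Δλ = 1.1949 rad.
cos c = sin φ₁ sin φ₂ + cos φ₁ cos φ₂ cos Δλ = (0.5810)(0.9765) + (0.8139)(0.2156)(0.3672) = 0.63175,
so c = arccos(0.63175) = 0.88699 rad.
So the angular separation is 50.82°.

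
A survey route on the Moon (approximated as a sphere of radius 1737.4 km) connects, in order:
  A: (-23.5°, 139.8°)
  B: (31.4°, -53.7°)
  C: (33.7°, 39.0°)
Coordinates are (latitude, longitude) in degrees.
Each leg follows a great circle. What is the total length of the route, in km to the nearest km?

7304 km

Leg A→B: central angle 2.8915 rad, distance 5023.6 km.
Leg B→C: central angle 1.3123 rad, distance 2280.0 km.
Total: 5023.6 + 2280.0 ≈ 7304 km.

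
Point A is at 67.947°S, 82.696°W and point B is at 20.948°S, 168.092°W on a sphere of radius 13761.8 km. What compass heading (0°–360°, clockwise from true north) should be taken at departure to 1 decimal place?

266.0°

Δλ = -85.396° = -1.4904 rad.
y = sin Δλ · cos φ₂ = (-0.9968)(0.9339) = -0.9309
x = cos φ₁ sin φ₂ − sin φ₁ cos φ₂ cos Δλ = (0.3755)(-0.3575) − (-0.9268)(0.9339)(0.0803) = -0.0648
θ = atan2(y, x) = -93.98°; adding 360° gives 266.0°.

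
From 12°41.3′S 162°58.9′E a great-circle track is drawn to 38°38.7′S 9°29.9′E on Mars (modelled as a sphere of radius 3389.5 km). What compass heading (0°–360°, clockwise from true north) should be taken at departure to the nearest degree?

205°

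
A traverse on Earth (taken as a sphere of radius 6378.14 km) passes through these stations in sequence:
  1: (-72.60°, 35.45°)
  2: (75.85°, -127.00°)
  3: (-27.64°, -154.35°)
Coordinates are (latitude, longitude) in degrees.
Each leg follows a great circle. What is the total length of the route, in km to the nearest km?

Leg 1→2: central angle 3.0414 rad, distance 19398.7 km.
Leg 2→3: central angle 1.8312 rad, distance 11679.7 km.
Total: 19398.7 + 11679.7 ≈ 31078 km.

31078 km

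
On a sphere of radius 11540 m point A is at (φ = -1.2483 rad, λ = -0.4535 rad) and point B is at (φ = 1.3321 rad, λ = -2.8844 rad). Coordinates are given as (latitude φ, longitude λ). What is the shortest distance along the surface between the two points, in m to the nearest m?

33848 m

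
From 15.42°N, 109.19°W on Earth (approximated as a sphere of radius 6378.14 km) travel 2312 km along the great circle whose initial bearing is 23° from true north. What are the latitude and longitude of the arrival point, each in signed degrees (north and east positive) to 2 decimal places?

34.28°, -99.54°

Angular distance δ = d/R = 2312/6378.14 = 0.36249 rad; initial bearing θ = 0.4014 rad.
sin φ₂ = sin φ₁ cos δ + cos φ₁ sin δ cos θ = (0.2659)(0.9350) + (0.9640)(0.3546)(0.9205) = 0.5633, so φ₂ = 34.28°.
Δλ = atan2(sin θ sin δ cos φ₁, cos δ − sin φ₁ sin φ₂) = atan2(0.1336, 0.7852) = 9.653°.
λ₂ = -109.190° + 9.653° = -99.54°.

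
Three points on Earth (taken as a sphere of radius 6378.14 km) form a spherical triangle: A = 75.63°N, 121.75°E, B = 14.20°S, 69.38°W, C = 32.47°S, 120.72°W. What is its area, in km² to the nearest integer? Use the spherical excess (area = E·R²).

67152464 km²

Side lengths (central angles): a = 0.8729, b = 2.2355, c = 2.0643 rad; semiperimeter s = 2.5863.
By l'Huilier's theorem, tan(E/4) = √[tan(s/2) tan((s−a)/2) tan((s−b)/2) tan((s−c)/2)], giving spherical excess E = 1.6507 rad.
Area = E·R² = 1.6507 × (6378.14)² ≈ 67152464 km².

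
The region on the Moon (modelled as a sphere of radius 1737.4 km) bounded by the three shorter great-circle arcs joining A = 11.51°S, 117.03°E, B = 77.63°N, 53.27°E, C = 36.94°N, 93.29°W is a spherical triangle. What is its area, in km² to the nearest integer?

4356637 km²

Side lengths (central angles): a = 1.1106, b = 2.4914, c = 1.6731 rad; semiperimeter s = 2.6375.
By l'Huilier's theorem, tan(E/4) = √[tan(s/2) tan((s−a)/2) tan((s−b)/2) tan((s−c)/2)], giving spherical excess E = 1.4433 rad.
Area = E·R² = 1.4433 × (1737.4)² ≈ 4356637 km².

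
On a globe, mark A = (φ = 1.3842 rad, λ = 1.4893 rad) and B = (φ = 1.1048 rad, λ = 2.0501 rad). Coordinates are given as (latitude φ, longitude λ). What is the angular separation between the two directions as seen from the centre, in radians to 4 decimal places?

0.3225 rad

In radians: φ₁ = 1.3842, φ₂ = 1.1048, Δλ = 32.131° = 0.5608 rad.
Haversine: a = sin²(Δφ/2) + cos φ₁ cos φ₂ sin²(Δλ/2) = 0.0194 + (0.1855)(0.4493)(0.0766) = 0.02577.
Central angle c = 2·arcsin(√a) = 0.32248 rad.
So the angular separation is 0.3225 rad.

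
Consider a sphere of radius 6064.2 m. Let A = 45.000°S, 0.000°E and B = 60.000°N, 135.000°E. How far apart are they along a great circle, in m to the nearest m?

Let φ₁ = -0.7854 rad, φ₂ = 1.0472 rad, and Δλ = 2.3562 rad.
cos c = sin φ₁ sin φ₂ + cos φ₁ cos φ₂ cos Δλ = (-0.7071)(0.8660) + (0.7071)(0.5000)(-0.7071) = -0.86237,
so c = arccos(-0.86237) = 2.61073 rad.
Distance = R·c = 6064.2 × 2.6107 ≈ 15832 m.

15832 m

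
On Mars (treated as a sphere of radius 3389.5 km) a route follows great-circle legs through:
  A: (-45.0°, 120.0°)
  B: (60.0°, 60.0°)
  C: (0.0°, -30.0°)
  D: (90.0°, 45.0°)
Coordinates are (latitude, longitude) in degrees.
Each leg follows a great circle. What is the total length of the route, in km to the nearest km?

17500 km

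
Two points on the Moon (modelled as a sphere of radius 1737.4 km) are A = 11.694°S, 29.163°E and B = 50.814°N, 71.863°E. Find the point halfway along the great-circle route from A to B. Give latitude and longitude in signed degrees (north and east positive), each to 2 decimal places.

20.81°, 45.69°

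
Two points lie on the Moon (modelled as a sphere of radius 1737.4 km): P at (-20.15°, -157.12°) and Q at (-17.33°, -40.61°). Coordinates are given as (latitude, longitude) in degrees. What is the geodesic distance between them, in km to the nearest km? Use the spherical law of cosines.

3254 km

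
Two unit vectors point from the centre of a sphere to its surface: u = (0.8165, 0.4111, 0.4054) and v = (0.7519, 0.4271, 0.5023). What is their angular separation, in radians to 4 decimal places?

0.1176 rad

u·v = 0.9931; |u| = 1.0000, |v| = 1.0000.
cos θ = (u·v)/(|u||v|) = 0.9931, so θ = 0.1176 rad.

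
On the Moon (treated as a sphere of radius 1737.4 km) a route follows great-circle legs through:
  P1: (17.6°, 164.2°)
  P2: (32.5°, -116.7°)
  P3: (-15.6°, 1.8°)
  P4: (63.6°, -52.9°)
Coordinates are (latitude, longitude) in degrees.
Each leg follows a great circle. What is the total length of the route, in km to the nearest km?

8595 km

Leg P1→P2: central angle 1.2509 rad, distance 2173.3 km.
Leg P2→P3: central angle 2.1319 rad, distance 3703.9 km.
Leg P3→P4: central angle 1.5642 rad, distance 2717.6 km.
Total: 2173.3 + 3703.9 + 2717.6 ≈ 8595 km.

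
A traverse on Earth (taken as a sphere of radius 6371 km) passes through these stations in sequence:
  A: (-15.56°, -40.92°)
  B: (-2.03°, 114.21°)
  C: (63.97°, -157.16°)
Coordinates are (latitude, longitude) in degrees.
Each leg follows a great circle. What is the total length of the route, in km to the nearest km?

26797 km

Leg A→B: central angle 2.6139 rad, distance 16653.0 km.
Leg B→C: central angle 1.5921 rad, distance 10143.5 km.
Total: 16653.0 + 10143.5 ≈ 26797 km.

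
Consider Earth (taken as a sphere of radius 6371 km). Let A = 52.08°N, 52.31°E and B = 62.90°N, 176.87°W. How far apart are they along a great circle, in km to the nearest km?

Let φ₁ = 0.9090 rad, φ₂ = 1.0978 rad, and Δλ = 2.2832 rad.
cos c = sin φ₁ sin φ₂ + cos φ₁ cos φ₂ cos Δλ = (0.7889)(0.8902) + (0.6146)(0.4555)(-0.6537) = 0.51926,
so c = arccos(0.51926) = 1.02482 rad.
Distance = R·c = 6371 × 1.0248 ≈ 6529 km.

6529 km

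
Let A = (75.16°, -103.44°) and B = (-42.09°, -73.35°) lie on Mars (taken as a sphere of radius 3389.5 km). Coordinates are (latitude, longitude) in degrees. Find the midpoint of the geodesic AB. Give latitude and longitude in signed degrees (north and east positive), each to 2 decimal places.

16.95°, -80.94°

Central angle δ = 2.0754 rad. Interpolating on the sphere with fraction f = 0.5:
P = [sin((1−f)δ)·A + sin(fδ)·B] / sin δ = 0.9839·A + 0.9839·B in Cartesian coordinates,
giving P = (0.1506, -0.9446, 0.2916), i.e. latitude 16.95°, longitude -80.94°.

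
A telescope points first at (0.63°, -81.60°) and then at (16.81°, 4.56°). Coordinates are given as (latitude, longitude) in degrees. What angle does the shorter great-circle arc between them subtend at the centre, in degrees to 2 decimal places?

86.14°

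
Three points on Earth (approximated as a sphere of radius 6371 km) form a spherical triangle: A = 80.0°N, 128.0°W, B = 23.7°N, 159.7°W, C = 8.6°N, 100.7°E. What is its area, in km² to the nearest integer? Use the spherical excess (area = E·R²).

42035147 km²

Side lengths (central angles): a = 1.6618, b = 1.5368, c = 1.0109 rad; semiperimeter s = 2.1048.
By l'Huilier's theorem, tan(E/4) = √[tan(s/2) tan((s−a)/2) tan((s−b)/2) tan((s−c)/2)], giving spherical excess E = 1.0356 rad.
Area = E·R² = 1.0356 × (6371)² ≈ 42035147 km².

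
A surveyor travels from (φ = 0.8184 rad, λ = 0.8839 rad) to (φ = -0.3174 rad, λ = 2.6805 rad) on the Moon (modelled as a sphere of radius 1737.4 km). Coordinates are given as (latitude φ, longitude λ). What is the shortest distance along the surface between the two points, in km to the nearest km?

3394 km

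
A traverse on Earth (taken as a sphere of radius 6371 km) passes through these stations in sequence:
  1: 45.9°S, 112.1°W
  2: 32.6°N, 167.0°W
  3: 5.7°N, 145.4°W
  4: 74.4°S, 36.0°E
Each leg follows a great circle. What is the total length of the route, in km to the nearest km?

26436 km

Leg 1→2: central angle 1.6206 rad, distance 10324.9 km.
Leg 2→3: central angle 0.5864 rad, distance 3736.0 km.
Leg 3→4: central angle 1.9425 rad, distance 12375.4 km.
Total: 10324.9 + 3736.0 + 12375.4 ≈ 26436 km.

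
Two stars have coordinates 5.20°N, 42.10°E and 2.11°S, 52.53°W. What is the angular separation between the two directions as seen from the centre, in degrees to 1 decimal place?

94.8°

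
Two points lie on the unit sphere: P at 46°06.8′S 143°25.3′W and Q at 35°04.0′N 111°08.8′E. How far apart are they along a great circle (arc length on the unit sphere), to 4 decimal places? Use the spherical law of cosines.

Let φ₁ = -0.8048 rad, φ₂ = 0.6120 rad, and Δλ = -1.8401 rad.
cos c = sin φ₁ sin φ₂ + cos φ₁ cos φ₂ cos Δλ = (-0.7207)(0.5745) + (0.6932)(0.8185)(-0.2661) = -0.56505,
so c = arccos(-0.56505) = 2.17129 rad.
On the unit sphere the arc length equals the central angle: 2.1713.

2.1713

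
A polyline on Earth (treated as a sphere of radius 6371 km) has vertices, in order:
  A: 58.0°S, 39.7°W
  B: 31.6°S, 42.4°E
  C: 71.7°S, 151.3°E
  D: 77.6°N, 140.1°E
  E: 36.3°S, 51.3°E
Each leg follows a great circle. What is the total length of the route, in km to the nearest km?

Leg A→B: central angle 1.0398 rad, distance 6624.5 km.
Leg B→C: central angle 1.1474 rad, distance 7310.1 km.
Leg C→D: central angle 2.6083 rad, distance 16617.5 km.
Leg D→E: central angle 2.1829 rad, distance 13907.2 km.
Total: 6624.5 + 7310.1 + 16617.5 + 13907.2 ≈ 44459 km.

44459 km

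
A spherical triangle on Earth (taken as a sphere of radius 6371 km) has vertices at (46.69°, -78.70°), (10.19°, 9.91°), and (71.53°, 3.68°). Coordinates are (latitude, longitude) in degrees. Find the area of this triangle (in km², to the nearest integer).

Side lengths (central angles): a = 1.0727, b = 0.7685, c = 1.4252 rad; semiperimeter s = 1.6332.
By l'Huilier's theorem, tan(E/4) = √[tan(s/2) tan((s−a)/2) tan((s−b)/2) tan((s−c)/2)], giving spherical excess E = 0.4835 rad.
Area = E·R² = 0.4835 × (6371)² ≈ 19624895 km².

19624895 km²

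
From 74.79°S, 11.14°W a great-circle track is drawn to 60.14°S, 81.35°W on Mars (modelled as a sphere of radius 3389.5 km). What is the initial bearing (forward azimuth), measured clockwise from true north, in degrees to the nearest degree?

Δλ = -70.210° = -1.2254 rad.
y = sin Δλ · cos φ₂ = (-0.9409)(0.4979) = -0.4685
x = cos φ₁ sin φ₂ − sin φ₁ cos φ₂ cos Δλ = (0.2624)(-0.8672) − (-0.9650)(0.4979)(0.3386) = -0.0649
θ = atan2(y, x) = -97.88°; adding 360° gives 262°.

262°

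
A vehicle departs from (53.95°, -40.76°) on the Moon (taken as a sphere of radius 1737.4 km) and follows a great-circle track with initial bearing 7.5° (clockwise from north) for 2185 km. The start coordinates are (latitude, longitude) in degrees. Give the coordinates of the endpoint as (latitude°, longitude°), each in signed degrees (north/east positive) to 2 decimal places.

Angular distance δ = d/R = 2185/1737.4 = 1.25763 rad; initial bearing θ = 0.1309 rad.
sin φ₂ = sin φ₁ cos δ + cos φ₁ sin δ cos θ = (0.8085)(0.3081) + (0.5885)(0.9514)(0.9914) = 0.8042, so φ₂ = 53.53°.
Δλ = atan2(sin θ sin δ cos φ₁, cos δ − sin φ₁ sin φ₂) = atan2(0.0731, -0.3421) = 167.942°.
λ₂ = -40.760° + 167.942° = 127.18°.

53.53°, 127.18°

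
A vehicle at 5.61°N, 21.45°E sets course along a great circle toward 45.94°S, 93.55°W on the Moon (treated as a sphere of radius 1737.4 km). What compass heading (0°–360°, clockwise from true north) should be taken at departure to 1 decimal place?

Δλ = -115.000° = -2.0071 rad.
y = sin Δλ · cos φ₂ = (-0.9063)(0.6954) = -0.6303
x = cos φ₁ sin φ₂ − sin φ₁ cos φ₂ cos Δλ = (0.9952)(-0.7186) − (0.0978)(0.6954)(-0.4226) = -0.6864
θ = atan2(y, x) = -137.44°; adding 360° gives 222.6°.

222.6°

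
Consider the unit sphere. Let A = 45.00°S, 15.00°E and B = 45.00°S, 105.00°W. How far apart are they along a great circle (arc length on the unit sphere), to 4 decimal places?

1.3181

In radians: φ₁ = -0.7854, φ₂ = -0.7854, Δλ = -120.000° = -2.0944 rad.
Haversine: a = sin²(Δφ/2) + cos φ₁ cos φ₂ sin²(Δλ/2) = 0.0000 + (0.7071)(0.7071)(0.7500) = 0.37500.
Central angle c = 2·arcsin(√a) = 1.31812 rad.
On the unit sphere the arc length equals the central angle: 1.3181.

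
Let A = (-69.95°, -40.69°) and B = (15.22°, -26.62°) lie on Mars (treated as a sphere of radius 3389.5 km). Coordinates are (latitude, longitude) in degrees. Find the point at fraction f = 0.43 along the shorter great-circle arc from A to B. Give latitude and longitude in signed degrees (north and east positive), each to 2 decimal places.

The central angle between A and B is δ = 1.4965 rad.
With f = 0.43, the slerp weights are sin((1−f)δ)/sin δ = 0.7553 and sin(fδ)/sin δ = 0.6016.
Weighted sum of the unit vectors: (0.7553)·(0.2600,-0.2235,-0.9394) + (0.6016)·(0.8626,-0.4324,0.2625) = (0.7154, -0.4290, -0.5516).
Converting back: φ = atan2(z, √(x²+y²)) = -33.48°, λ = atan2(y, x) = -30.95°.

-33.48°, -30.95°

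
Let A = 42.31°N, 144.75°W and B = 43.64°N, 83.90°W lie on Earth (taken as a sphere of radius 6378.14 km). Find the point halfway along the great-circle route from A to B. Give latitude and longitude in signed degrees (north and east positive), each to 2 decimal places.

Central angle δ = 0.7594 rad. Interpolating on the sphere with fraction f = 0.5:
P = [sin((1−f)δ)·A + sin(fδ)·B] / sin δ = 0.5383·A + 0.5383·B in Cartesian coordinates,
giving P = (-0.2837, -0.6172, 0.7339), i.e. latitude 47.22°, longitude -114.69°.

47.22°, -114.69°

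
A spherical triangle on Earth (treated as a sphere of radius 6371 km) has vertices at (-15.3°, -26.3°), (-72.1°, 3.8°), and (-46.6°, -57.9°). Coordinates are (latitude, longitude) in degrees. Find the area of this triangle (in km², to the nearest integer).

Side lengths (central angles): a = 0.6575, b = 0.7133, c = 1.0384 rad; semiperimeter s = 1.2046.
By l'Huilier's theorem, tan(E/4) = √[tan(s/2) tan((s−a)/2) tan((s−b)/2) tan((s−c)/2)], giving spherical excess E = 0.2535 rad.
Area = E·R² = 0.2535 × (6371)² ≈ 10291302 km².

10291302 km²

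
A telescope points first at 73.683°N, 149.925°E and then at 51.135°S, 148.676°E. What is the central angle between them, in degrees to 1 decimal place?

124.8°

With latitudes φ₁ = 73.683°, φ₂ = -51.135° and longitude difference Δλ = -1.249°:
Haversine: a = sin²(Δφ/2) + cos φ₁ cos φ₂ sin²(Δλ/2) = 0.7855 + (0.2810)(0.6275)(0.0001) = 0.78551.
Central angle c = 2·arcsin(√a) = 2.17854 rad.
So the angular separation is 124.8°.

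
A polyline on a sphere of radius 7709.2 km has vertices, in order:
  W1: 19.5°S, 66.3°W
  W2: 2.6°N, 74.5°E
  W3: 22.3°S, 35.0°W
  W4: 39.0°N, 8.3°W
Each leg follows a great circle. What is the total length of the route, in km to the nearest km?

Leg W1→W2: central angle 2.4112 rad, distance 18588.1 km.
Leg W2→W3: central angle 1.9026 rad, distance 14667.4 km.
Leg W3→W4: central angle 1.1554 rad, distance 8907.2 km.
Total: 18588.1 + 14667.4 + 8907.2 ≈ 42163 km.

42163 km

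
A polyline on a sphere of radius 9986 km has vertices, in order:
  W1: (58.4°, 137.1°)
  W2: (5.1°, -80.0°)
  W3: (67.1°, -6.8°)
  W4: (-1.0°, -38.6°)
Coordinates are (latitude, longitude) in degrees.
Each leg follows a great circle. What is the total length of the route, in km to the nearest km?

Leg W1→W2: central angle 1.9183 rad, distance 19156.2 km.
Leg W2→W3: central angle 1.3756 rad, distance 13737.2 km.
Leg W3→W4: central angle 1.2508 rad, distance 12490.2 km.
Total: 19156.2 + 13737.2 + 12490.2 ≈ 45384 km.

45384 km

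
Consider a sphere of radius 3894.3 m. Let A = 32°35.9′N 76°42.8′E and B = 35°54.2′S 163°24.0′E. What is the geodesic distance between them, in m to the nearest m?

7208 m

With latitudes φ₁ = 32.598°, φ₂ = -35.903° and longitude difference Δλ = 86.687°:
cos c = sin φ₁ sin φ₂ + cos φ₁ cos φ₂ cos Δλ = (0.5387)(-0.5864) + (0.8425)(0.8100)(0.0578) = -0.27649,
so c = arccos(-0.27649) = 1.85094 rad.
Distance = R·c = 3894.3 × 1.8509 ≈ 7208 m.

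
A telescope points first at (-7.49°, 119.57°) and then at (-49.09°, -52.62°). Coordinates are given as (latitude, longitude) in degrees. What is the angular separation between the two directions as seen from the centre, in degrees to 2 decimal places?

123.01°

In radians: φ₁ = -0.1307, φ₂ = -0.8568, Δλ = -172.190° = -3.0053 rad.
Haversine: a = sin²(Δφ/2) + cos φ₁ cos φ₂ sin²(Δλ/2) = 0.1261 + (0.9915)(0.6549)(0.9954) = 0.77237.
Central angle c = 2·arcsin(√a) = 2.14689 rad.
So the angular separation is 123.01°.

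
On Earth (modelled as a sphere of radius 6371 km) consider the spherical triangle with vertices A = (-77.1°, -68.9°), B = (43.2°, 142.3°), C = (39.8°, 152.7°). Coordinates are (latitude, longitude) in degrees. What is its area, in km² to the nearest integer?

13926388 km²

Side lengths (central angles): a = 0.1482, b = 2.4222, c = 2.5090 rad; semiperimeter s = 2.5397.
By l'Huilier's theorem, tan(E/4) = √[tan(s/2) tan((s−a)/2) tan((s−b)/2) tan((s−c)/2)], giving spherical excess E = 0.3431 rad.
Area = E·R² = 0.3431 × (6371)² ≈ 13926388 km².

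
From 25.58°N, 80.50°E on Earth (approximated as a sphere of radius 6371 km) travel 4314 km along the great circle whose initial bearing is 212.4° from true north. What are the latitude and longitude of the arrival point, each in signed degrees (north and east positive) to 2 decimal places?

Angular distance δ = d/R = 4314/6371 = 0.67713 rad; initial bearing θ = 3.7071 rad.
sin φ₂ = sin φ₁ cos δ + cos φ₁ sin δ cos θ = (0.4318)(0.7794) + (0.9020)(0.6266)(-0.8443) = -0.1407, so φ₂ = -8.09°.
Δλ = atan2(sin θ sin δ cos φ₁, cos δ − sin φ₁ sin φ₂) = atan2(-0.3028, 0.8401) = -19.822°.
λ₂ = 80.500° − 19.822° = 60.68°.

-8.09°, 60.68°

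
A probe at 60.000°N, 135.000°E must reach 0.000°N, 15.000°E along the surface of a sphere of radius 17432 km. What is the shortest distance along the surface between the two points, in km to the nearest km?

31787 km

With latitudes φ₁ = 60.000°, φ₂ = 0.000° and longitude difference Δλ = -120.000°:
cos c = sin φ₁ sin φ₂ + cos φ₁ cos φ₂ cos Δλ = (0.8660)(0.0000) + (0.5000)(1.0000)(-0.5000) = -0.25000,
so c = arccos(-0.25000) = 1.82348 rad.
Distance = R·c = 17432 × 1.8235 ≈ 31787 km.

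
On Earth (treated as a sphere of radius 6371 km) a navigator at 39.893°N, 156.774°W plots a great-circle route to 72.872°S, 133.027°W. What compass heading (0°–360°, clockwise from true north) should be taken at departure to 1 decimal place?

172.5°

Δλ = 23.747° = 0.4145 rad.
y = sin Δλ · cos φ₂ = (0.4027)(0.2945) = 0.1186
x = cos φ₁ sin φ₂ − sin φ₁ cos φ₂ cos Δλ = (0.7672)(-0.9556) − (0.6414)(0.2945)(0.9153) = -0.9061
θ = atan2(y, x) = 172.54°, so the bearing is 172.5°.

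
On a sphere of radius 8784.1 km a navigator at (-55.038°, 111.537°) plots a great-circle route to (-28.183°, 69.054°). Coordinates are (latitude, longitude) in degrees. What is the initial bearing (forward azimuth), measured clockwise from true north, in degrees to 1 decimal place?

Δλ = -42.483° = -0.7415 rad.
y = sin Δλ · cos φ₂ = (-0.6754)(0.8814) = -0.5953
x = cos φ₁ sin φ₂ − sin φ₁ cos φ₂ cos Δλ = (0.5730)(-0.4723) − (-0.8195)(0.8814)(0.7375) = 0.2621
θ = atan2(y, x) = -66.24°; adding 360° gives 293.8°.

293.8°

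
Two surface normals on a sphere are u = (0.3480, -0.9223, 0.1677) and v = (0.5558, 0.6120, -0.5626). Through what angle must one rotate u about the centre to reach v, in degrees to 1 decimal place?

117.7°

u·v = -0.4654; |u| = 0.9999, |v| = 1.0000.
cos θ = (u·v)/(|u||v|) = -0.4654, so θ = 117.7°.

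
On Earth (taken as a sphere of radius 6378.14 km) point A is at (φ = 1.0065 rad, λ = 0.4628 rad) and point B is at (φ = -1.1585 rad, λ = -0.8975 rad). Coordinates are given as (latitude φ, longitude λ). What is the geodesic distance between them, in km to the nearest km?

15232 km

Let φ₁ = 1.0065 rad, φ₂ = -1.1585 rad, and Δλ = -1.3603 rad.
Haversine: a = sin²(Δφ/2) + cos φ₁ cos φ₂ sin²(Δλ/2) = 0.7799 + (0.5348)(0.4007)(0.3955) = 0.86469.
Central angle c = 2·arcsin(√a) = 2.38821 rad.
Distance = R·c = 6378.14 × 2.3882 ≈ 15232 km.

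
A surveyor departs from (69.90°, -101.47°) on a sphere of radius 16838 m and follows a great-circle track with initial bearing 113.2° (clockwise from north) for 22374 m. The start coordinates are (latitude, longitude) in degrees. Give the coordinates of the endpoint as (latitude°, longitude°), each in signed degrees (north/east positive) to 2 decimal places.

Angular distance δ = d/R = 22374/16838 = 1.32878 rad; initial bearing θ = 1.9757 rad.
sin φ₂ = sin φ₁ cos δ + cos φ₁ sin δ cos θ = (0.9391)(0.2397) + (0.3437)(0.9709)(-0.3939) = 0.0936, so φ₂ = 5.37°.
Δλ = atan2(sin θ sin δ cos φ₁, cos δ − sin φ₁ sin φ₂) = atan2(0.3067, 0.1517) = 63.674°.
λ₂ = -101.470° + 63.674° = -37.80°.

5.37°, -37.80°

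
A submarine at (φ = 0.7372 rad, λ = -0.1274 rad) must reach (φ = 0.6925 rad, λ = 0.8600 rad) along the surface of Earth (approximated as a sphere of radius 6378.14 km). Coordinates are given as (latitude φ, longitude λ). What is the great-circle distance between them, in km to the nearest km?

In radians: φ₁ = 0.7372, φ₂ = 0.6925, Δλ = 56.574° = 0.9874 rad.
Haversine: a = sin²(Δφ/2) + cos φ₁ cos φ₂ sin²(Δλ/2) = 0.0005 + (0.7404)(0.7697)(0.2246) = 0.12846.
Central angle c = 2·arcsin(√a) = 0.73314 rad.
Distance = R·c = 6378.14 × 0.7331 ≈ 4676 km.

4676 km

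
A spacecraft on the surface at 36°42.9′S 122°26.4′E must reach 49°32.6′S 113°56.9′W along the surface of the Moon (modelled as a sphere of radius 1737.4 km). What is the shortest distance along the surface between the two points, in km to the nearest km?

2438 km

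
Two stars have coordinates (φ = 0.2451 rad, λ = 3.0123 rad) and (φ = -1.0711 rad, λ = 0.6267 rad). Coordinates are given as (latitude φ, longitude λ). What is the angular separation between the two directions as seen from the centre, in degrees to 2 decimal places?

123.45°

In radians: φ₁ = 0.2451, φ₂ = -1.0711, Δλ = -136.685° = -2.3856 rad.
Haversine: a = sin²(Δφ/2) + cos φ₁ cos φ₂ sin²(Δλ/2) = 0.3741 + (0.9701)(0.4792)(0.8638) = 0.77560.
Central angle c = 2·arcsin(√a) = 2.15459 rad.
So the angular separation is 123.45°.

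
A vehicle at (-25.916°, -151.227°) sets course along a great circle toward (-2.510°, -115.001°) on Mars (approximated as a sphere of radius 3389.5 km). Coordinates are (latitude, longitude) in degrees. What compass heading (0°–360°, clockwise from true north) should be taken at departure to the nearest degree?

Δλ = 36.226° = 0.6323 rad.
y = sin Δλ · cos φ₂ = (0.5910)(0.9990) = 0.5904
x = cos φ₁ sin φ₂ − sin φ₁ cos φ₂ cos Δλ = (0.8994)(-0.0438) − (-0.4371)(0.9990)(0.8067) = 0.3128
θ = atan2(y, x) = 62.08°, so the bearing is 62°.

62°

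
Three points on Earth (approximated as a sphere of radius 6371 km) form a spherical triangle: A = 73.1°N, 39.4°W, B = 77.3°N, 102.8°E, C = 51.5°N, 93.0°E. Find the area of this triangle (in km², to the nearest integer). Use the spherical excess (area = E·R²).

2904797 km²

Side lengths (central angles): a = 0.4549, b = 0.8934, c = 0.4888 rad; semiperimeter s = 0.9185.
By l'Huilier's theorem, tan(E/4) = √[tan(s/2) tan((s−a)/2) tan((s−b)/2) tan((s−c)/2)], giving spherical excess E = 0.0716 rad.
Area = E·R² = 0.0716 × (6371)² ≈ 2904797 km².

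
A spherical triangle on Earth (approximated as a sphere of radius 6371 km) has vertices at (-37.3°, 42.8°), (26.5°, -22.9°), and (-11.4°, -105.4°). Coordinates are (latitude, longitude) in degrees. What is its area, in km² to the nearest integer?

83451307 km²

Side lengths (central angles): a = 1.5445, b = 2.1447, c = 1.5482 rad; semiperimeter s = 2.6187.
By l'Huilier's theorem, tan(E/4) = √[tan(s/2) tan((s−a)/2) tan((s−b)/2) tan((s−c)/2)], giving spherical excess E = 2.0560 rad.
Area = E·R² = 2.0560 × (6371)² ≈ 83451307 km².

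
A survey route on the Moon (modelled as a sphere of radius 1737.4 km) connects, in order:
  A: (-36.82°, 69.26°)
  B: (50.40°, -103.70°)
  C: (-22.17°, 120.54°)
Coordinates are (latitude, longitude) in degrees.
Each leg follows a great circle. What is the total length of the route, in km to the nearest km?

9129 km

Leg A→B: central angle 2.8887 rad, distance 5018.9 km.
Leg B→C: central angle 2.3655 rad, distance 4109.8 km.
Total: 5018.9 + 4109.8 ≈ 9129 km.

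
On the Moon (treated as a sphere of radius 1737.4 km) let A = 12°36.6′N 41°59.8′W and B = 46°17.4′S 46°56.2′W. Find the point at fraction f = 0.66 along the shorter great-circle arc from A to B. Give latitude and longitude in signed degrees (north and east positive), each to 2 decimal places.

The central angle between A and B is δ = 1.0309 rad.
With f = 0.66, the slerp weights are sin((1−f)δ)/sin δ = 0.4003 and sin(fδ)/sin δ = 0.7334.
Weighted sum of the unit vectors: (0.4003)·(0.7253,-0.6529,0.2183) + (0.7334)·(0.4718,-0.5049,-0.7228) = (0.6364, -0.6317, -0.4428).
Converting back: φ = atan2(z, √(x²+y²)) = -26.28°, λ = atan2(y, x) = -44.79°.

-26.28°, -44.79°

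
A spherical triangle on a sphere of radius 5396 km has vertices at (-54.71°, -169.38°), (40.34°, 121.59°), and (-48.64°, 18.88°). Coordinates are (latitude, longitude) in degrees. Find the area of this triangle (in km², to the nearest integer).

Side lengths (central angles): a = 2.2101, b = 1.3337, c = 1.9506 rad; semiperimeter s = 2.7473.
By l'Huilier's theorem, tan(E/4) = √[tan(s/2) tan((s−a)/2) tan((s−b)/2) tan((s−c)/2)], giving spherical excess E = 2.4525 rad.
Area = E·R² = 2.4525 × (5396)² ≈ 71409273 km².

71409273 km²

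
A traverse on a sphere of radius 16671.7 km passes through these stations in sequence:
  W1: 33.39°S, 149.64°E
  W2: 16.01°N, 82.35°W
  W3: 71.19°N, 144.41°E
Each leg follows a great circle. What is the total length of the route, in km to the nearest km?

63272 km

Leg W1→W2: central angle 2.2731 rad, distance 37896.9 km.
Leg W2→W3: central angle 1.5220 rad, distance 25374.6 km.
Total: 37896.9 + 25374.6 ≈ 63272 km.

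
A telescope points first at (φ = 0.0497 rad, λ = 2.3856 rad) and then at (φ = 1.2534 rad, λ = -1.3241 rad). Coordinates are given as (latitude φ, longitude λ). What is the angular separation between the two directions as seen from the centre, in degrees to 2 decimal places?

102.45°

In radians: φ₁ = 0.0497, φ₂ = 1.2534, Δλ = 147.450° = 2.5735 rad.
cos c = sin φ₁ sin φ₂ + cos φ₁ cos φ₂ cos Δλ = (0.0497)(0.9501) + (0.9988)(0.3121)(-0.8429) = -0.21555,
so c = arccos(-0.21555) = 1.78805 rad.
So the angular separation is 102.45°.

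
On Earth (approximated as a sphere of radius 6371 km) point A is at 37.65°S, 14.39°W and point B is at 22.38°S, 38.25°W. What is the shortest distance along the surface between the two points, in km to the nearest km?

With latitudes φ₁ = -37.650°, φ₂ = -22.380° and longitude difference Δλ = -23.860°:
Haversine: a = sin²(Δφ/2) + cos φ₁ cos φ₂ sin²(Δλ/2) = 0.0177 + (0.7918)(0.9247)(0.0427) = 0.04894.
Central angle c = 2·arcsin(√a) = 0.44612 rad.
Distance = R·c = 6371 × 0.4461 ≈ 2842 km.

2842 km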